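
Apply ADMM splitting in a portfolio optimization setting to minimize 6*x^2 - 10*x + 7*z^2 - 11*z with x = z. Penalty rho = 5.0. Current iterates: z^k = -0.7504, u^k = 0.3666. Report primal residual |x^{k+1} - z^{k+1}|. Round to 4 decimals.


ADMM iteration with rho = 5.0, z^k = -0.7504, u^k = 0.3666
Step 1: x-update.
Minimize 6*x^2 - 10*x + (5.0/2)*(x + 0.7504 + 0.3666)^2
FOC: (2*6 + 5.0)*x = 10 + 5.0*(-0.7504 - 0.3666)
x^{k+1} = 0.2597
Step 2: z-update.
Minimize 7*z^2 - 11*z + (5.0/2)*(0.2597 - z + 0.3666)^2
FOC: (2*7 + 5.0)*z = 11 + 5.0*(0.2597 + 0.3666)
z^{k+1} = 0.7438
Step 3: u-update.
u^{k+1} = 0.3666 + 0.2597 - 0.7438 = -0.1175
Step 4: Primal residual = |0.2597 - 0.7438| = 0.4841


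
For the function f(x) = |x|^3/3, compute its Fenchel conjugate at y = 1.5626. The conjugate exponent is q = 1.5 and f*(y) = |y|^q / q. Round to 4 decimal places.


The conjugate exponent q satisfies 1/p + 1/q = 1.
p = 3, so q = 3/(3 - 1) = 1.5
|y|^q = 1.5626^1.5 = 1.9533
f*(1.5626) = 1.9533 / 1.5 = 1.3022


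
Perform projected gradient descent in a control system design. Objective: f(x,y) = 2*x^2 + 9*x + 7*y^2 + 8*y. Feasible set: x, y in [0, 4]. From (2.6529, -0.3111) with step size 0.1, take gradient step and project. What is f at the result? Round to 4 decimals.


Step 1: Compute gradient at (2.6529, -0.3111).
grad_x = 2*2*2.6529 + 9 = 19.6116
grad_y = 2*7*-0.3111 + 8 = 3.6446
Step 2: Gradient step.
x_raw = 2.6529 - 0.1*19.6116 = 0.6917
y_raw = -0.3111 - 0.1*3.6446 = -0.6756
Step 3: Project onto [0, 4].
x_proj = clip(0.6917) = 0.6917
y_proj = clip(-0.6756) = 0.0
Step 4: Evaluate f.
f(0.6917, 0.0) = 7.1827


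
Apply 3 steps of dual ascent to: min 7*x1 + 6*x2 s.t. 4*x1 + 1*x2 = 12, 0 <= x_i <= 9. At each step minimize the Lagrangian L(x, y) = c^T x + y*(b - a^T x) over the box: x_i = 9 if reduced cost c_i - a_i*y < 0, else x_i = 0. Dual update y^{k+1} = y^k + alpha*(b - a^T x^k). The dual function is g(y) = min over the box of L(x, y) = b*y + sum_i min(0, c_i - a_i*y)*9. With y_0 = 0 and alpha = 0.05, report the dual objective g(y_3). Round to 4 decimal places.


Dual ascent for LP: min 7*x1 + 6*x2, 4*x1 + 1*x2 = 12, 0 <= x_i <= 9
Step 1: y^k = 0.0, reduced costs: (7.0, 6.0)
  x^k = (0.0, 0.0), subgradient = b - a^T x = 12.0
  y^{k+1} = 0.0 + 0.05*12.0 = 0.6
Step 2: y^k = 0.6, reduced costs: (4.6, 5.4)
  x^k = (0.0, 0.0), subgradient = b - a^T x = 12.0
  y^{k+1} = 0.6 + 0.05*12.0 = 1.2
Step 3: y^k = 1.2, reduced costs: (2.2, 4.8)
  x^k = (0.0, 0.0), subgradient = b - a^T x = 12.0
  y^{k+1} = 1.2 + 0.05*12.0 = 1.8
Dual objective at y_3 = 1.8: reduced costs (-0.2, 4.2), box minimizer x = (9.0, 0.0)
g(y_3) = b*y + (c1 - a1*y)*x1 + (c2 - a2*y)*x2 = 12*1.8 + (-0.2)*9.0 + 4.2*0.0 = 21.6 - 1.8 + 0.0 = 19.8


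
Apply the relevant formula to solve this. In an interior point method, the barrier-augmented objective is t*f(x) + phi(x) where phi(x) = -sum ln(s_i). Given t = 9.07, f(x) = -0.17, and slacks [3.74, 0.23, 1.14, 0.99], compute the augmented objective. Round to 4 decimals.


Step 1: Compute log-barrier.
ln values: [1.3191, -1.4697, 0.131, -0.0101]
phi = -(1.3191 - 1.4697 + 0.131 - 0.0101) = 0.0296
Step 2: Compute augmented objective.
t*f(x) = 9.07*-0.17 = -1.5419
Total = -1.5419 + 0.0296 = -1.5123


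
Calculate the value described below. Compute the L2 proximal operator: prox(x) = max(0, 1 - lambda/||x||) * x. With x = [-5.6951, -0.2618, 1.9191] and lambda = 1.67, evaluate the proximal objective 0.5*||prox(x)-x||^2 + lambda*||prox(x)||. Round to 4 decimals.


Step 1: Compute ||x||.
||x|| = 6.0155
Step 2: Compute scaling factor.
scale = max(0, 1 - 1.67/6.0155) = 0.7224
Step 3: prox(x) = [-4.114, -0.1891, 1.3863]
||prox(x)|| = 4.3455
Step 4: Proximal objective.
0.5*||prox-x||^2 = 1.3945
lambda*||prox|| = 7.257
Total = 8.6514


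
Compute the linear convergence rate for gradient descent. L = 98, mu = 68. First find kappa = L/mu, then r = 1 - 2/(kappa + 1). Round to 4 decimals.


Step 1: Compute the condition number.
kappa = L/mu = 98/68 = 1.4412
Step 2: Compute the convergence rate.
r = 1 - 2/(kappa + 1) = 1 - 2*mu/(L + mu) = (L - mu)/(L + mu) = 30/166 = 0.1807


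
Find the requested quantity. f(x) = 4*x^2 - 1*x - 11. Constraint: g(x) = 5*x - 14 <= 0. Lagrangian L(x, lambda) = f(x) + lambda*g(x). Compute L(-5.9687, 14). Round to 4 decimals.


Step 1: Evaluate f(x).
f(-5.9687) = 4*(-5.9687)^2 - 1*(-5.9687) - 11 = 137.4702
Step 2: Evaluate g(x).
g(-5.9687) = 5*-5.9687 - 14 = -43.8435
Step 3: Compute Lagrangian.
L = 137.4702 + 14*-43.8435 = -476.3388


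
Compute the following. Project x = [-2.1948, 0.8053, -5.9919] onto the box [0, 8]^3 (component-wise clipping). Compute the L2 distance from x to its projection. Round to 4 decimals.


Project each component onto [0, 8].
clip(-2.1948) = 0.0, clip(0.8053) = 0.8053, clip(-5.9919) = 0.0
Projection = [0.0, 0.8053, 0.0]
Squared diffs: [4.8171, 0.0, 35.9029]
Distance = sqrt(40.72) = 6.3812


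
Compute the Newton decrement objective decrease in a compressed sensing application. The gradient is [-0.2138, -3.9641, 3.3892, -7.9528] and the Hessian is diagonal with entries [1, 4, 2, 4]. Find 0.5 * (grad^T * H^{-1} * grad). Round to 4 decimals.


Step 1: H is diagonal, so H^(-1) * g = [-0.2138, -0.991, 1.6946, -1.9882].
Step 2: g^T H^(-1) g = sum_i g_i^2 / H_ii
  = (-0.2138)^2/1 + (-3.9641)^2/4 + (3.3892)^2/2 + (-7.9528)^2/4
  = 0.0457 + 3.9285 + 5.7433 + 15.8118 = 25.5293
Step 3: Objective decrease = 0.5 * g^T H^(-1) g = 12.7647


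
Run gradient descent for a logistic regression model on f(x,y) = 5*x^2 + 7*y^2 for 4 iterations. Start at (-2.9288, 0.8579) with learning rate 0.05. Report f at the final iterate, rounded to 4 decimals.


Gradient descent on f(x,y) = 5*x^2 + 7*y^2.
Starting point: (-2.9288, 0.8579), alpha = 0.05
Step 1: grad_x = 2*5*-2.9288 = -29.288, grad_y = 2*7*0.8579 = 12.0106
  x_1 = -2.9288 - 0.05*-29.288 = -1.4644
  y_1 = 0.8579 - 0.05*12.0106 = 0.2574
Step 2: grad_x = 2*5*-1.4644 = -14.644, grad_y = 2*7*0.2574 = 3.6032
  x_2 = -1.4644 - 0.05*-14.644 = -0.7322
  y_2 = 0.2574 - 0.05*3.6032 = 0.0772
Step 3: grad_x = 2*5*-0.7322 = -7.322, grad_y = 2*7*0.0772 = 1.081
  x_3 = -0.7322 - 0.05*-7.322 = -0.3661
  y_3 = 0.0772 - 0.05*1.081 = 0.0232
Step 4: grad_x = 2*5*-0.3661 = -3.661, grad_y = 2*7*0.0232 = 0.3243
  x_4 = -0.3661 - 0.05*-3.661 = -0.1831
  y_4 = 0.0232 - 0.05*0.3243 = 0.0069
f(-0.1831, 0.0069) = 5*(-0.1831)^2 + 7*0.0069^2 = 0.1679


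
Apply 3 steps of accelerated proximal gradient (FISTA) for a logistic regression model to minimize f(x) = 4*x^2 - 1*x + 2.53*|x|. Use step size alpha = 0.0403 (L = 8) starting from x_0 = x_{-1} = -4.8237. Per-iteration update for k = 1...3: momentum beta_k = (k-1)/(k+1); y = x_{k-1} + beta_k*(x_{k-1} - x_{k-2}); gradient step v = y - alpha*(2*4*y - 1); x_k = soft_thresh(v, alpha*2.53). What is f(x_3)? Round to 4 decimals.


FISTA on f(x) = 4*x^2 - 1*x + 2.53*|x|
L = 8, alpha = 0.0403
Iteration 1: beta = 0.0, y = -4.8237 + 0.0*(-4.8237 + 4.8237) = -4.8237
  grad(y) = -39.5896, v = y - alpha*grad = -3.2282
  prox(v) = soft_thresh(-3.2282, 0.102) = -3.1263
Iteration 2: beta = 0.3333, y = -3.1263 + 0.3333*(-3.1263 + 4.8237) = -2.5605
  grad(y) = -21.4838, v = y - alpha*grad = -1.6947
  prox(v) = soft_thresh(-1.6947, 0.102) = -1.5927
Iteration 3: beta = 0.5, y = -1.5927 + 0.5*(-1.5927 + 3.1263) = -0.8259
  grad(y) = -7.6075, v = y - alpha*grad = -0.5194
  prox(v) = soft_thresh(-0.5194, 0.102) = -0.4174
f(x_3) = 4*(-0.4174)^2 - 1*(-0.4174) + 2.53*|-0.4174| = 2.1703


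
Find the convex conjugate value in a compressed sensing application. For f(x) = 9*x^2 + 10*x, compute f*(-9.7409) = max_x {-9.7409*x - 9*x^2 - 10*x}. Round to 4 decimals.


f*(y) = sup_x {y*x - a*x^2 - b*x} = sup_x {(y-b)*x - a*x^2}
FOC: (y - b) - 2a*x = 0 => x* = (y - b)/(2a)
x* = (-9.7409 - 10)/(2*9) = -1.0967
f*(-9.7409) = (y-b)^2/(4a) = (-9.7409 - 10)^2/(4*9)
= 389.7031/36 = 10.8251


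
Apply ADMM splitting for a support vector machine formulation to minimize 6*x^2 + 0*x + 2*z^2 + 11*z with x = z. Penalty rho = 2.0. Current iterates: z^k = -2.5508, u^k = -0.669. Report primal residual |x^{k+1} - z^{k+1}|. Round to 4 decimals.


ADMM iteration with rho = 2.0, z^k = -2.5508, u^k = -0.669
Step 1: x-update.
Minimize 6*x^2 + 0*x + (2.0/2)*(x + 2.5508 - 0.669)^2
FOC: (2*6 + 2.0)*x = 0 + 2.0*(-2.5508 + 0.669)
x^{k+1} = -0.2688
Step 2: z-update.
Minimize 2*z^2 + 11*z + (2.0/2)*(-0.2688 - z - 0.669)^2
FOC: (2*2 + 2.0)*z = -11 + 2.0*(-0.2688 - 0.669)
z^{k+1} = -2.1459
Step 3: u-update.
u^{k+1} = -0.669 - 0.2688 + 2.1459 = 1.2081
Step 4: Primal residual = |-0.2688 + 2.1459| = 1.8771


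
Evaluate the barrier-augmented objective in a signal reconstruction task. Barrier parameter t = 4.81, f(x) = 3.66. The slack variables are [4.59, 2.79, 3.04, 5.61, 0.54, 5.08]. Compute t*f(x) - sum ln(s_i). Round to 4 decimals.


Step 1: Compute log-barrier.
ln values: [1.5239, 1.026, 1.1119, 1.7246, -0.6162, 1.6253]
phi = -(1.5239 + 1.026 + 1.1119 + 1.7246 - 0.6162 + 1.6253) = -6.3955
Step 2: Compute augmented objective.
t*f(x) = 4.81*3.66 = 17.6046
Total = 17.6046 - 6.3955 = 11.2091


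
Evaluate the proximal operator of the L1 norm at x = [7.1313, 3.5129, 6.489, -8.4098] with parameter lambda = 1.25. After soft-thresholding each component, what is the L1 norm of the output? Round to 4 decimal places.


Soft-thresholding with lambda = 1.25:
prox(7.1313) = sign(7.1313)*max(|7.1313| - 1.25, 0) = 5.8813
prox(3.5129) = sign(3.5129)*max(|3.5129| - 1.25, 0) = 2.2629
prox(6.489) = sign(6.489)*max(|6.489| - 1.25, 0) = 5.239
prox(-8.4098) = sign(-8.4098)*max(|-8.4098| - 1.25, 0) = -7.1598
prox(x) = [5.8813, 2.2629, 5.239, -7.1598]
||prox(x)||_1 = 5.8813 + 2.2629 + 5.239 + 7.1598 = 20.543


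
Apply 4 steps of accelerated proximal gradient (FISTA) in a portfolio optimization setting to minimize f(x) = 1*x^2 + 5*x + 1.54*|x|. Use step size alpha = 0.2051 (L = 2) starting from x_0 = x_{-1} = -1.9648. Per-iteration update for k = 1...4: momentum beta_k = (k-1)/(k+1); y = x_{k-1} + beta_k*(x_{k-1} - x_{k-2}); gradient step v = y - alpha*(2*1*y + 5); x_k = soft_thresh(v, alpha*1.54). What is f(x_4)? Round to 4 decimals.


FISTA on f(x) = 1*x^2 + 5*x + 1.54*|x|
L = 2, alpha = 0.2051
Iteration 1: beta = 0.0, y = -1.9648 + 0.0*(-1.9648 + 1.9648) = -1.9648
  grad(y) = 1.0704, v = y - alpha*grad = -2.1843
  prox(v) = soft_thresh(-2.1843, 0.3159) = -1.8685
Iteration 2: beta = 0.3333, y = -1.8685 + 0.3333*(-1.8685 + 1.9648) = -1.8364
  grad(y) = 1.3272, v = y - alpha*grad = -2.1086
  prox(v) = soft_thresh(-2.1086, 0.3159) = -1.7927
Iteration 3: beta = 0.5, y = -1.7927 + 0.5*(-1.7927 + 1.8685) = -1.7549
  grad(y) = 1.4903, v = y - alpha*grad = -2.0605
  prox(v) = soft_thresh(-2.0605, 0.3159) = -1.7447
Iteration 4: beta = 0.6, y = -1.7447 + 0.6*(-1.7447 + 1.7927) = -1.7158
  grad(y) = 1.5683, v = y - alpha*grad = -2.0375
  prox(v) = soft_thresh(-2.0375, 0.3159) = -1.7216
f(x_4) = 1*(-1.7216)^2 + 5*(-1.7216) + 1.54*|-1.7216| = -2.9928


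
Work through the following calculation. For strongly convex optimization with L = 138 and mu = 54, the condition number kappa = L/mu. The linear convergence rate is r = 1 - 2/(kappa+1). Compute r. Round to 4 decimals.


Step 1: Compute the condition number.
kappa = L/mu = 138/54 = 2.5556
Step 2: Compute the convergence rate.
r = 1 - 2/(kappa + 1) = 1 - 2*mu/(L + mu) = (L - mu)/(L + mu) = 84/192 = 0.4375


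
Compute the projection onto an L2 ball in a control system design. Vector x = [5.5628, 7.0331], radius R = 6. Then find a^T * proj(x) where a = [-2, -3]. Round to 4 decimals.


Step 1: Compute ||x|| (intermediates to 6 decimals).
||x|| = sqrt(5.5628^2 + 7.0331^2) = 8.96712
Step 2: Project.
Since ||x|| > R, scale = R/||x|| = 6/8.96712 = 0.669111, proj(x) = scale * x
proj(x) = [3.722131, 4.705925]
Step 3: Dot product.
a^T * proj(x) = -2*3.722131 - 3*4.705925 = -21.562


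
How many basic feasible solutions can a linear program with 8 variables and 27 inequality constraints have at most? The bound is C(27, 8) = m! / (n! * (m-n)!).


Each vertex corresponds to some choice of n active constraints out of m, so the number of vertices is at most C(m, n) = m! / (n!(m-n)!).
m = 27, n = 8
Numerator: 27 * 26 * 25 * 24 * 23 * 22 * 21 * 20
Denominator: 8! = 40320
C(27, 8) = 2220075


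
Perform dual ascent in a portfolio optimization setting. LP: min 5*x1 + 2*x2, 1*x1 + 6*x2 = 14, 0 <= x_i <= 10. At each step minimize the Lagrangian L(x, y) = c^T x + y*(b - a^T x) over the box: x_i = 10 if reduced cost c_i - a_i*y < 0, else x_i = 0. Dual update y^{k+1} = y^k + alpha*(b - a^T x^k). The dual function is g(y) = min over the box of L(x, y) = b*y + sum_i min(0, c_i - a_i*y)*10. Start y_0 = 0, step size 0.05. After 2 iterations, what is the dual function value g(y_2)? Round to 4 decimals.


Dual ascent for LP: min 5*x1 + 2*x2, 1*x1 + 6*x2 = 14, 0 <= x_i <= 10
Step 1: y^k = 0.0, reduced costs: (5.0, 2.0)
  x^k = (0.0, 0.0), subgradient = b - a^T x = 14.0
  y^{k+1} = 0.0 + 0.05*14.0 = 0.7
Step 2: y^k = 0.7, reduced costs: (4.3, -2.2)
  x^k = (0.0, 10.0), subgradient = b - a^T x = -46.0
  y^{k+1} = 0.7 + 0.05*-46.0 = -1.6
Dual objective at y_2 = -1.6: reduced costs (6.6, 11.6), box minimizer x = (0.0, 0.0)
g(y_2) = b*y + (c1 - a1*y)*x1 + (c2 - a2*y)*x2 = 14*(-1.6) + 6.6*0.0 + 11.6*0.0 = -22.4 + 0.0 + 0.0 = -22.4


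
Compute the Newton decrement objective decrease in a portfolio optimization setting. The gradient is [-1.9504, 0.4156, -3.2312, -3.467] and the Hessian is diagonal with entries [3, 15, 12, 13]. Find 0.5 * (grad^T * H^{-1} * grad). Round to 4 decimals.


Step 1: H is diagonal, so H^(-1) * g = [-0.6501, 0.0277, -0.2693, -0.2667].
Step 2: g^T H^(-1) g = sum_i g_i^2 / H_ii
  = (-1.9504)^2/3 + (0.4156)^2/15 + (-3.2312)^2/12 + (-3.467)^2/13
  = 1.268 + 0.0115 + 0.8701 + 0.9246 = 3.0742
Step 3: Objective decrease = 0.5 * g^T H^(-1) g = 1.5371


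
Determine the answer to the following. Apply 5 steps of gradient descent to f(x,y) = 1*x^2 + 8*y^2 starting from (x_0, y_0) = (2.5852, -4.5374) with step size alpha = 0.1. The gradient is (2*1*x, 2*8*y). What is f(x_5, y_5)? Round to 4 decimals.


Gradient descent on f(x,y) = 1*x^2 + 8*y^2.
Starting point: (2.5852, -4.5374), alpha = 0.1
Step 1: grad_x = 2*1*2.5852 = 5.1704, grad_y = 2*8*-4.5374 = -72.5984
  x_1 = 2.5852 - 0.1*5.1704 = 2.0682
  y_1 = -4.5374 - 0.1*-72.5984 = 2.7224
Step 2: grad_x = 2*1*2.0682 = 4.1363, grad_y = 2*8*2.7224 = 43.559
  x_2 = 2.0682 - 0.1*4.1363 = 1.6545
  y_2 = 2.7224 - 0.1*43.559 = -1.6335
Step 3: grad_x = 2*1*1.6545 = 3.3091, grad_y = 2*8*-1.6335 = -26.1354
  x_3 = 1.6545 - 0.1*3.3091 = 1.3236
  y_3 = -1.6335 - 0.1*-26.1354 = 0.9801
Step 4: grad_x = 2*1*1.3236 = 2.6472, grad_y = 2*8*0.9801 = 15.6813
  x_4 = 1.3236 - 0.1*2.6472 = 1.0589
  y_4 = 0.9801 - 0.1*15.6813 = -0.588
Step 5: grad_x = 2*1*1.0589 = 2.1178, grad_y = 2*8*-0.588 = -9.4088
  x_5 = 1.0589 - 0.1*2.1178 = 0.8471
  y_5 = -0.588 - 0.1*-9.4088 = 0.3528
f(0.8471, 0.3528) = 1*0.8471^2 + 8*0.3528^2 = 1.7135


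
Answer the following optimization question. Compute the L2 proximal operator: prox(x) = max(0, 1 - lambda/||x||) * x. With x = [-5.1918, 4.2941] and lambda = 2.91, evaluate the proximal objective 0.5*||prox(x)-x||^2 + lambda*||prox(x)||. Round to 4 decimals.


Step 1: Compute ||x||.
||x|| = 6.7375
Step 2: Compute scaling factor.
scale = max(0, 1 - 2.91/6.7375) = 0.5681
Step 3: prox(x) = [-2.9494, 2.4394]
||prox(x)|| = 3.8275
Step 4: Proximal objective.
0.5*||prox-x||^2 = 4.2341
lambda*||prox|| = 11.138
Total = 15.3721


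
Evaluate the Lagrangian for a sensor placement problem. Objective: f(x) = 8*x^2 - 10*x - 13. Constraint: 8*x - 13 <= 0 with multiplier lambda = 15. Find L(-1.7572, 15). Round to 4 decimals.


Step 1: Evaluate f(x).
f(-1.7572) = 8*(-1.7572)^2 - 10*(-1.7572) - 13 = 29.274
Step 2: Evaluate g(x).
g(-1.7572) = 8*-1.7572 - 13 = -27.0576
Step 3: Compute Lagrangian.
L = 29.274 + 15*-27.0576 = -376.59


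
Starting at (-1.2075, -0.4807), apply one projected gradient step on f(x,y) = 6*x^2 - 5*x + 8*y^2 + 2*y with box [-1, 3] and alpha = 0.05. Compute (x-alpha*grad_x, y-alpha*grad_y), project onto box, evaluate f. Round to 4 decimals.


Step 1: Compute gradient at (-1.2075, -0.4807).
grad_x = 2*6*-1.2075 - 5 = -19.49
grad_y = 2*8*-0.4807 + 2 = -5.6912
Step 2: Gradient step.
x_raw = -1.2075 - 0.05*-19.49 = -0.233
y_raw = -0.4807 - 0.05*-5.6912 = -0.1961
Step 3: Project onto [-1, 3].
x_proj = clip(-0.233) = -0.233
y_proj = clip(-0.1961) = -0.1961
Step 4: Evaluate f.
f(-0.233, -0.1961) = 1.4062


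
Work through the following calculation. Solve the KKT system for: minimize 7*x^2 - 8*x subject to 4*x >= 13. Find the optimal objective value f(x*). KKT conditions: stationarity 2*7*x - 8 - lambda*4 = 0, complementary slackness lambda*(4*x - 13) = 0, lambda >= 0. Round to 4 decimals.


Step 1: Try lambda = 0 (constraint inactive).
x_unc = 8/(2*7) = 0.5714
Check: 4*0.5714 = 2.2856 < 13 -- violated!
Step 2: Constraint must be active: 4*x = 13
x* = 13/4 = 3.25
lambda = (2*7*3.25 - 8)/4 = 9.375
Step 3: Compute optimal value.
f(x*) = 7*3.25^2 - 8*3.25 = 47.9375


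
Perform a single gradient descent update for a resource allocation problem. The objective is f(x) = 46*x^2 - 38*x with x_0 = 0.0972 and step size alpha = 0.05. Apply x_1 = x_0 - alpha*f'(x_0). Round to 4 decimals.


We compute the gradient at x_0 and apply the update.
f'(x) = 92*x - 38
f'(0.0972) = 92*0.0972 - 38 = -29.0576
x_1 = 0.0972 - 0.05*-29.0576 = 1.5501


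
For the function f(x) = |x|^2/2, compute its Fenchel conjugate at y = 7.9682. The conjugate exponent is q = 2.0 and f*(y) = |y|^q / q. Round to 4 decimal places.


The conjugate exponent q satisfies 1/p + 1/q = 1.
p = 2, so q = 2/(2 - 1) = 2.0
|y|^q = 7.9682^2.0 = 63.4922
f*(7.9682) = 63.4922 / 2.0 = 31.7461


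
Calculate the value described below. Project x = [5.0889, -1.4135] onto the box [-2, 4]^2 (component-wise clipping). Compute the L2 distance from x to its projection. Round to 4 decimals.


Project each component onto [-2, 4].
clip(5.0889) = 4.0, clip(-1.4135) = -1.4135
Projection = [4.0, -1.4135]
Squared diffs: [1.1857, 0.0]
Distance = sqrt(1.1857) = 1.0889


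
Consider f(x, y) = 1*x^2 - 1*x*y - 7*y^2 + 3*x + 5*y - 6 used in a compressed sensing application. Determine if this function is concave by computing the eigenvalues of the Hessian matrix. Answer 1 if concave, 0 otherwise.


The Hessian of f(x,y) = 1*x^2 - 1*x*y - 7*y^2 + 3*x + 5*y - 6 is:
H = [[2, -1], [-1, -14]]
Trace = 2 - 14 = -12
Determinant = 2*-14 - (-1)^2 = -29
Discriminant = (-12)^2 - 4*-29 = 260.0
Eigenvalues: lambda_1 = -14.0623, lambda_2 = 2.0623
The function is not concave.

0


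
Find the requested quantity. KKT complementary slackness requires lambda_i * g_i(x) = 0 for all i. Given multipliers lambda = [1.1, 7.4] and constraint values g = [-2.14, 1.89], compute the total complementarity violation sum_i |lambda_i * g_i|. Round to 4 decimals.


KKT complementary slackness check:
lambda_1 * g_1 = 1.1 * -2.14 = -2.354
lambda_2 * g_2 = 7.4 * 1.89 = 13.986
Total violation = 2.354 + 13.986 = 16.34


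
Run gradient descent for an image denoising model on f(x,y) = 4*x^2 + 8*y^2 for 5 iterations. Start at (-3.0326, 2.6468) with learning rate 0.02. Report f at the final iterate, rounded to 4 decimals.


Gradient descent on f(x,y) = 4*x^2 + 8*y^2.
Starting point: (-3.0326, 2.6468), alpha = 0.02
Step 1: grad_x = 2*4*-3.0326 = -24.2608, grad_y = 2*8*2.6468 = 42.3488
  x_1 = -3.0326 - 0.02*-24.2608 = -2.5474
  y_1 = 2.6468 - 0.02*42.3488 = 1.7998
Step 2: grad_x = 2*4*-2.5474 = -20.3791, grad_y = 2*8*1.7998 = 28.7972
  x_2 = -2.5474 - 0.02*-20.3791 = -2.1398
  y_2 = 1.7998 - 0.02*28.7972 = 1.2239
Step 3: grad_x = 2*4*-2.1398 = -17.1184, grad_y = 2*8*1.2239 = 19.5821
  x_3 = -2.1398 - 0.02*-17.1184 = -1.7974
  y_3 = 1.2239 - 0.02*19.5821 = 0.8322
Step 4: grad_x = 2*4*-1.7974 = -14.3795, grad_y = 2*8*0.8322 = 13.3158
  x_4 = -1.7974 - 0.02*-14.3795 = -1.5098
  y_4 = 0.8322 - 0.02*13.3158 = 0.5659
Step 5: grad_x = 2*4*-1.5098 = -12.0788, grad_y = 2*8*0.5659 = 9.0548
  x_5 = -1.5098 - 0.02*-12.0788 = -1.2683
  y_5 = 0.5659 - 0.02*9.0548 = 0.3848
f(-1.2683, 0.3848) = 4*(-1.2683)^2 + 8*0.3848^2 = 7.6188


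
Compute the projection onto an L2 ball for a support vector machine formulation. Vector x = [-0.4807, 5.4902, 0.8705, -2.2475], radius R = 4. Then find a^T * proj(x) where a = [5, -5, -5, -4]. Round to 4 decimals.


Step 1: Compute ||x|| (intermediates to 6 decimals).
||x|| = sqrt((-0.4807)^2 + 5.4902^2 + 0.8705^2 + (-2.2475)^2) = 6.01518
Step 2: Project.
Since ||x|| > R, scale = R/||x|| = 4/6.01518 = 0.664984, proj(x) = scale * x
proj(x) = [-0.319658, 3.650895, 0.578869, -1.494552]
Step 3: Dot product.
a^T * proj(x) = 5*(-0.319658) - 5*3.650895 - 5*0.578869 - 4*(-1.494552) = -16.7689


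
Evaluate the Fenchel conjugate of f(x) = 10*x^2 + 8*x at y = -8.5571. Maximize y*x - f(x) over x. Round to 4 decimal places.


f*(y) = sup_x {y*x - a*x^2 - b*x} = sup_x {(y-b)*x - a*x^2}
FOC: (y - b) - 2a*x = 0 => x* = (y - b)/(2a)
x* = (-8.5571 - 8)/(2*10) = -0.8279
f*(-8.5571) = (y-b)^2/(4a) = (-8.5571 - 8)^2/(4*10)
= 274.1376/40 = 6.8534


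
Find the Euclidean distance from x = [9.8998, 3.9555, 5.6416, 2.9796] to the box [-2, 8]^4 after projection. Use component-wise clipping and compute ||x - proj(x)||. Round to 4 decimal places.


Project each component onto [-2, 8].
clip(9.8998) = 8.0, clip(3.9555) = 3.9555, clip(5.6416) = 5.6416, clip(2.9796) = 2.9796
Projection = [8.0, 3.9555, 5.6416, 2.9796]
Squared diffs: [3.6092, 0.0, 0.0, 0.0]
Distance = sqrt(3.6092) = 1.8998


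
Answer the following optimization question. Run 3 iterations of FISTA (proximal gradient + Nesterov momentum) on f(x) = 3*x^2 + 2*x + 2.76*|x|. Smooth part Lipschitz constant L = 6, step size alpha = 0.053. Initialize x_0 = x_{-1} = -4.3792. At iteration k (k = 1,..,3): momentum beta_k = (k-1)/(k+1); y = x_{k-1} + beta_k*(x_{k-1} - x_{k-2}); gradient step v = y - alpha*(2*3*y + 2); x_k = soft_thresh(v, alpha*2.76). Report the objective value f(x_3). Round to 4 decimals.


FISTA on f(x) = 3*x^2 + 2*x + 2.76*|x|
L = 6, alpha = 0.053
Iteration 1: beta = 0.0, y = -4.3792 + 0.0*(-4.3792 + 4.3792) = -4.3792
  grad(y) = -24.2752, v = y - alpha*grad = -3.0926
  prox(v) = soft_thresh(-3.0926, 0.1463) = -2.9463
Iteration 2: beta = 0.3333, y = -2.9463 + 0.3333*(-2.9463 + 4.3792) = -2.4687
  grad(y) = -12.8123, v = y - alpha*grad = -1.7897
  prox(v) = soft_thresh(-1.7897, 0.1463) = -1.6434
Iteration 3: beta = 0.5, y = -1.6434 + 0.5*(-1.6434 + 2.9463) = -0.9919
  grad(y) = -3.9514, v = y - alpha*grad = -0.7825
  prox(v) = soft_thresh(-0.7825, 0.1463) = -0.6362
f(x_3) = 3*(-0.6362)^2 + 2*(-0.6362) + 2.76*|-0.6362| = 1.6978


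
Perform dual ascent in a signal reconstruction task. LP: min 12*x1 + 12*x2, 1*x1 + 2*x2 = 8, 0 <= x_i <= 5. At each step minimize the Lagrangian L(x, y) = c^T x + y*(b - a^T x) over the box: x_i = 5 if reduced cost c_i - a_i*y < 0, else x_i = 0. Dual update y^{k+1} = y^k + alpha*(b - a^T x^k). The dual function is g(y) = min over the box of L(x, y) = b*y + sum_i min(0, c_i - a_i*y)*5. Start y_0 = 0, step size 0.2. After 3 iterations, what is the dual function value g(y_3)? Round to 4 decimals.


Dual ascent for LP: min 12*x1 + 12*x2, 1*x1 + 2*x2 = 8, 0 <= x_i <= 5
Step 1: y^k = 0.0, reduced costs: (12.0, 12.0)
  x^k = (0.0, 0.0), subgradient = b - a^T x = 8.0
  y^{k+1} = 0.0 + 0.2*8.0 = 1.6
Step 2: y^k = 1.6, reduced costs: (10.4, 8.8)
  x^k = (0.0, 0.0), subgradient = b - a^T x = 8.0
  y^{k+1} = 1.6 + 0.2*8.0 = 3.2
Step 3: y^k = 3.2, reduced costs: (8.8, 5.6)
  x^k = (0.0, 0.0), subgradient = b - a^T x = 8.0
  y^{k+1} = 3.2 + 0.2*8.0 = 4.8
Dual objective at y_3 = 4.8: reduced costs (7.2, 2.4), box minimizer x = (0.0, 0.0)
g(y_3) = b*y + (c1 - a1*y)*x1 + (c2 - a2*y)*x2 = 8*4.8 + 7.2*0.0 + 2.4*0.0 = 38.4 + 0.0 + 0.0 = 38.4


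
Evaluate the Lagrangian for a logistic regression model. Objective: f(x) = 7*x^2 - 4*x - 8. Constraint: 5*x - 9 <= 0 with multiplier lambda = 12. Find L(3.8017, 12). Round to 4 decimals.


Step 1: Evaluate f(x).
f(3.8017) = 7*3.8017^2 - 4*3.8017 - 8 = 77.9637
Step 2: Evaluate g(x).
g(3.8017) = 5*3.8017 - 9 = 10.0085
Step 3: Compute Lagrangian.
L = 77.9637 + 12*10.0085 = 198.0657


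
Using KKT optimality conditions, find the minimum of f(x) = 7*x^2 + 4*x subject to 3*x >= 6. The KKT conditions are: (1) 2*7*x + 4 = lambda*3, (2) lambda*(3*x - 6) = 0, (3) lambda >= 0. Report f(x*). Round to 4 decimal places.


Step 1: Try lambda = 0 (constraint inactive).
x_unc = -4/(2*7) = -0.2857
Check: 3*-0.2857 = -0.8571 < 6 -- violated!
Step 2: Constraint must be active: 3*x = 6
x* = 6/3 = 2.0
lambda = (2*7*2.0 + 4)/3 = 10.6667
Step 3: Compute optimal value.
f(x*) = 7*2.0^2 + 4*2.0 = 36.0


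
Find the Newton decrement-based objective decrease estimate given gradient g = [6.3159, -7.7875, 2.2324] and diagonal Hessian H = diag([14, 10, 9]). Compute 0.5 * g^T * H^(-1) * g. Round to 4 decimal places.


Step 1: H is diagonal, so H^(-1) * g = [0.4511, -0.7788, 0.248].
Step 2: g^T H^(-1) g = sum_i g_i^2 / H_ii
  = (6.3159)^2/14 + (-7.7875)^2/10 + (2.2324)^2/9
  = 2.8493 + 6.0645 + 0.5537 = 9.4676
Step 3: Objective decrease = 0.5 * g^T H^(-1) g = 4.7338


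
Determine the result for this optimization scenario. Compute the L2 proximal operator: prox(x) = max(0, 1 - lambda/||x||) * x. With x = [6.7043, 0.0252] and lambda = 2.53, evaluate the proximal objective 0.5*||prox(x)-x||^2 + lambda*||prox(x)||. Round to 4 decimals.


Step 1: Compute ||x||.
||x|| = 6.7043
Step 2: Compute scaling factor.
scale = max(0, 1 - 2.53/6.7043) = 0.6226
Step 3: prox(x) = [4.1743, 0.0157]
||prox(x)|| = 4.1743
Step 4: Proximal objective.
0.5*||prox-x||^2 = 3.2005
lambda*||prox|| = 10.561
Total = 13.7615


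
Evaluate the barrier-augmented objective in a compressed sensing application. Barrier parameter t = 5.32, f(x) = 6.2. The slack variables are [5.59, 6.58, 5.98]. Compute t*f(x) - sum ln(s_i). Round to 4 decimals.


Step 1: Compute log-barrier.
ln values: [1.721, 1.884, 1.7884]
phi = -(1.721 + 1.884 + 1.7884) = -5.3934
Step 2: Compute augmented objective.
t*f(x) = 5.32*6.2 = 32.984
Total = 32.984 - 5.3934 = 27.5906


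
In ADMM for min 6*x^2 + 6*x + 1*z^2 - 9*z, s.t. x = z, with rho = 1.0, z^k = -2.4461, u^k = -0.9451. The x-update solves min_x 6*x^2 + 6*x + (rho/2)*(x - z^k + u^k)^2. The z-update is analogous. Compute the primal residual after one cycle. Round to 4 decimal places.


ADMM iteration with rho = 1.0, z^k = -2.4461, u^k = -0.9451
Step 1: x-update.
Minimize 6*x^2 + 6*x + (1.0/2)*(x + 2.4461 - 0.9451)^2
FOC: (2*6 + 1.0)*x = -6 + 1.0*(-2.4461 + 0.9451)
x^{k+1} = -0.577
Step 2: z-update.
Minimize 1*z^2 - 9*z + (1.0/2)*(-0.577 - z - 0.9451)^2
FOC: (2*1 + 1.0)*z = 9 + 1.0*(-0.577 - 0.9451)
z^{k+1} = 2.4926
Step 3: u-update.
u^{k+1} = -0.9451 - 0.577 - 2.4926 = -4.0147
Step 4: Primal residual = |-0.577 - 2.4926| = 3.0696


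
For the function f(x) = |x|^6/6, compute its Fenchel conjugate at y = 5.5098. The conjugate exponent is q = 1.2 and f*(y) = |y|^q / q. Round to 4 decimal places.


The conjugate exponent q satisfies 1/p + 1/q = 1.
p = 6, so q = 6/(6 - 1) = 1.2
|y|^q = 5.5098^1.2 = 7.7511
f*(5.5098) = 7.7511 / 1.2 = 6.4592


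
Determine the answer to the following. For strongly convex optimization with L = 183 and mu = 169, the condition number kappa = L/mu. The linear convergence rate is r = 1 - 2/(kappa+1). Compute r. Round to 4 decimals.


Step 1: Compute the condition number.
kappa = L/mu = 183/169 = 1.0828
Step 2: Compute the convergence rate.
r = 1 - 2/(kappa + 1) = 1 - 2*mu/(L + mu) = (L - mu)/(L + mu) = 14/352 = 0.0398


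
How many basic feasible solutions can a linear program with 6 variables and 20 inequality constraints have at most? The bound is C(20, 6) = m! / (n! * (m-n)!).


Each vertex corresponds to some choice of n active constraints out of m, so the number of vertices is at most C(m, n) = m! / (n!(m-n)!).
m = 20, n = 6
Numerator: 20 * 19 * 18 * 17 * 16 * 15
Denominator: 6! = 720
C(20, 6) = 38760


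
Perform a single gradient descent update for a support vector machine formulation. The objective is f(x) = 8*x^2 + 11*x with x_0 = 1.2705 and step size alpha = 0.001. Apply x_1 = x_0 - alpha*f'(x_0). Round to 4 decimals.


We compute the gradient at x_0 and apply the update.
f'(x) = 16*x + 11
f'(1.2705) = 16*1.2705 + 11 = 31.328
x_1 = 1.2705 - 0.001*31.328 = 1.2392


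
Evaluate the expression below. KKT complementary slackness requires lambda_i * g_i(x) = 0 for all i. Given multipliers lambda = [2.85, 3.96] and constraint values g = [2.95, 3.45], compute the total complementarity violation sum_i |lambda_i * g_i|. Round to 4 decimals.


KKT complementary slackness check:
lambda_1 * g_1 = 2.85 * 2.95 = 8.4075
lambda_2 * g_2 = 3.96 * 3.45 = 13.662
Total violation = 8.4075 + 13.662 = 22.0695


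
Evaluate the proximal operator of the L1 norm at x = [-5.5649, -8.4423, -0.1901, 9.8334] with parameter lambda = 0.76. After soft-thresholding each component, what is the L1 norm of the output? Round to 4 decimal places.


Soft-thresholding with lambda = 0.76:
prox(-5.5649) = sign(-5.5649)*max(|-5.5649| - 0.76, 0) = -4.8049
prox(-8.4423) = sign(-8.4423)*max(|-8.4423| - 0.76, 0) = -7.6823
prox(-0.1901) = sign(-0.1901)*max(|-0.1901| - 0.76, 0) = 0.0
prox(9.8334) = sign(9.8334)*max(|9.8334| - 0.76, 0) = 9.0734
prox(x) = [-4.8049, -7.6823, 0.0, 9.0734]
||prox(x)||_1 = 4.8049 + 7.6823 + 0.0 + 9.0734 = 21.5606


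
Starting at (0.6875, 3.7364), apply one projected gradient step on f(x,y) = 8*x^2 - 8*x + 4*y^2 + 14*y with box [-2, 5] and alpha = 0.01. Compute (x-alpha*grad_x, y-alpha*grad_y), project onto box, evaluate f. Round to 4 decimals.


Step 1: Compute gradient at (0.6875, 3.7364).
grad_x = 2*8*0.6875 - 8 = 3.0
grad_y = 2*4*3.7364 + 14 = 43.8912
Step 2: Gradient step.
x_raw = 0.6875 - 0.01*3.0 = 0.6575
y_raw = 3.7364 - 0.01*43.8912 = 3.2975
Step 3: Project onto [-2, 5].
x_proj = clip(0.6575) = 0.6575
y_proj = clip(3.2975) = 3.2975
Step 4: Evaluate f.
f(0.6575, 3.2975) = 87.857


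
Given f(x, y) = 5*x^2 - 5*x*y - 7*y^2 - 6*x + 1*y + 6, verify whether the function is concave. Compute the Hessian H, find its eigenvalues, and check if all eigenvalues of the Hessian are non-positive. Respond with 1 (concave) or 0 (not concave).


The Hessian of f(x,y) = 5*x^2 - 5*x*y - 7*y^2 - 6*x + 1*y + 6 is:
H = [[10, -5], [-5, -14]]
Trace = 10 - 14 = -4
Determinant = 10*-14 - (-5)^2 = -165
Discriminant = (-4)^2 - 4*-165 = 676.0
Eigenvalues: lambda_1 = -15.0, lambda_2 = 11.0
The function is not concave.

0


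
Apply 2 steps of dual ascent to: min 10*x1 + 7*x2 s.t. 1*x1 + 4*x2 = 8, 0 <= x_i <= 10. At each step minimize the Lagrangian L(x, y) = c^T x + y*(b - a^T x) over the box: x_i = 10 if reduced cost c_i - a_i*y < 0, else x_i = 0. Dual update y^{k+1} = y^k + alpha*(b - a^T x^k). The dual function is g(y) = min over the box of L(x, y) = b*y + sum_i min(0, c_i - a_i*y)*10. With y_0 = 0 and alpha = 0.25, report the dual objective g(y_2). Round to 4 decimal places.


Dual ascent for LP: min 10*x1 + 7*x2, 1*x1 + 4*x2 = 8, 0 <= x_i <= 10
Step 1: y^k = 0.0, reduced costs: (10.0, 7.0)
  x^k = (0.0, 0.0), subgradient = b - a^T x = 8.0
  y^{k+1} = 0.0 + 0.25*8.0 = 2.0
Step 2: y^k = 2.0, reduced costs: (8.0, -1.0)
  x^k = (0.0, 10.0), subgradient = b - a^T x = -32.0
  y^{k+1} = 2.0 + 0.25*-32.0 = -6.0
Dual objective at y_2 = -6.0: reduced costs (16.0, 31.0), box minimizer x = (0.0, 0.0)
g(y_2) = b*y + (c1 - a1*y)*x1 + (c2 - a2*y)*x2 = 8*(-6.0) + 16.0*0.0 + 31.0*0.0 = -48.0 + 0.0 + 0.0 = -48.0


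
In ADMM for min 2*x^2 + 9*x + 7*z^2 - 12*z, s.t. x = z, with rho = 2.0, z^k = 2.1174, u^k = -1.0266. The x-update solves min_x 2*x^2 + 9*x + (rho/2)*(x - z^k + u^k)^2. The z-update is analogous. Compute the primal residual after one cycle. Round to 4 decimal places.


ADMM iteration with rho = 2.0, z^k = 2.1174, u^k = -1.0266
Step 1: x-update.
Minimize 2*x^2 + 9*x + (2.0/2)*(x - 2.1174 - 1.0266)^2
FOC: (2*2 + 2.0)*x = -9 + 2.0*(2.1174 + 1.0266)
x^{k+1} = -0.452
Step 2: z-update.
Minimize 7*z^2 - 12*z + (2.0/2)*(-0.452 - z - 1.0266)^2
FOC: (2*7 + 2.0)*z = 12 + 2.0*(-0.452 - 1.0266)
z^{k+1} = 0.5652
Step 3: u-update.
u^{k+1} = -1.0266 - 0.452 - 0.5652 = -2.0438
Step 4: Primal residual = |-0.452 - 0.5652| = 1.0172


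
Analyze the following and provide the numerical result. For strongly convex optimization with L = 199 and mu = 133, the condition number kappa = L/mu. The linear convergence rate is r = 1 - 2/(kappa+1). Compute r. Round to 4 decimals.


Step 1: Compute the condition number.
kappa = L/mu = 199/133 = 1.4962
Step 2: Compute the convergence rate.
r = 1 - 2/(kappa + 1) = 1 - 2*mu/(L + mu) = (L - mu)/(L + mu) = 66/332 = 0.1988


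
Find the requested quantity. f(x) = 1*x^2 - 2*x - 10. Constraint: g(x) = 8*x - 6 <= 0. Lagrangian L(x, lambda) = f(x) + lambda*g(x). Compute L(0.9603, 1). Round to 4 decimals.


Step 1: Evaluate f(x).
f(0.9603) = 1*0.9603^2 - 2*0.9603 - 10 = -10.9984
Step 2: Evaluate g(x).
g(0.9603) = 8*0.9603 - 6 = 1.6824
Step 3: Compute Lagrangian.
L = -10.9984 + 1*1.6824 = -9.316


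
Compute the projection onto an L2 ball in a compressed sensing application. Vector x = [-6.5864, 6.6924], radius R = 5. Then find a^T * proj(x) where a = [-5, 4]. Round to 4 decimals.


Step 1: Compute ||x|| (intermediates to 6 decimals).
||x|| = sqrt((-6.5864)^2 + 6.6924^2) = 9.389829
Step 2: Project.
Since ||x|| > R, scale = R/||x|| = 5/9.389829 = 0.532491, proj(x) = scale * x
proj(x) = [-3.507199, 3.563643]
Step 3: Dot product.
a^T * proj(x) = -5*(-3.507199) + 4*3.563643 = 31.7906


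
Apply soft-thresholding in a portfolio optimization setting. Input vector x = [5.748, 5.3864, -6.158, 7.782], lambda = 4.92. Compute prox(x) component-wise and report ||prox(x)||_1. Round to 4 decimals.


Soft-thresholding with lambda = 4.92:
prox(5.748) = sign(5.748)*max(|5.748| - 4.92, 0) = 0.828
prox(5.3864) = sign(5.3864)*max(|5.3864| - 4.92, 0) = 0.4664
prox(-6.158) = sign(-6.158)*max(|-6.158| - 4.92, 0) = -1.238
prox(7.782) = sign(7.782)*max(|7.782| - 4.92, 0) = 2.862
prox(x) = [0.828, 0.4664, -1.238, 2.862]
||prox(x)||_1 = 0.828 + 0.4664 + 1.238 + 2.862 = 5.3944


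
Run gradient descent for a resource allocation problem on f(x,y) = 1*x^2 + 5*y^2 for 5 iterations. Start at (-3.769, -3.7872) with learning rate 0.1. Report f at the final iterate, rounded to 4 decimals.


Gradient descent on f(x,y) = 1*x^2 + 5*y^2.
Starting point: (-3.769, -3.7872), alpha = 0.1
Step 1: grad_x = 2*1*-3.769 = -7.538, grad_y = 2*5*-3.7872 = -37.872
  x_1 = -3.769 - 0.1*-7.538 = -3.0152
  y_1 = -3.7872 - 0.1*-37.872 = 0.0
Step 2: grad_x = 2*1*-3.0152 = -6.0304, grad_y = 2*5*0.0 = 0.0
  x_2 = -3.0152 - 0.1*-6.0304 = -2.4122
  y_2 = 0.0 - 0.1*0.0 = 0.0
Step 3: grad_x = 2*1*-2.4122 = -4.8243, grad_y = 2*5*0.0 = 0.0
  x_3 = -2.4122 - 0.1*-4.8243 = -1.9297
  y_3 = 0.0 - 0.1*0.0 = 0.0
Step 4: grad_x = 2*1*-1.9297 = -3.8595, grad_y = 2*5*0.0 = 0.0
  x_4 = -1.9297 - 0.1*-3.8595 = -1.5438
  y_4 = 0.0 - 0.1*0.0 = 0.0
Step 5: grad_x = 2*1*-1.5438 = -3.0876, grad_y = 2*5*0.0 = 0.0
  x_5 = -1.5438 - 0.1*-3.0876 = -1.235
  y_5 = 0.0 - 0.1*0.0 = 0.0
f(-1.235, 0.0) = 1*(-1.235)^2 + 5*0.0^2 = 1.5253


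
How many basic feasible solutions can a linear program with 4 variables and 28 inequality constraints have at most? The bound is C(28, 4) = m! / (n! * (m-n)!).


Each vertex corresponds to some choice of n active constraints out of m, so the number of vertices is at most C(m, n) = m! / (n!(m-n)!).
m = 28, n = 4
Numerator: 28 * 27 * 26 * 25
Denominator: 4! = 24
C(28, 4) = 20475


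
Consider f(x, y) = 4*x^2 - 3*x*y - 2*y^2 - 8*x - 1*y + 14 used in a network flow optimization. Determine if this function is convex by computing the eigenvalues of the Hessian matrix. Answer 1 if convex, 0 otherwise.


The Hessian of f(x,y) = 4*x^2 - 3*x*y - 2*y^2 - 8*x - 1*y + 14 is:
H = [[8, -3], [-3, -4]]
Trace = 8 - 4 = 4
Determinant = 8*-4 - (-3)^2 = -41
Discriminant = (4)^2 - 4*-41 = 180.0
Eigenvalues: lambda_1 = -4.7082, lambda_2 = 8.7082
The function is not convex.

0


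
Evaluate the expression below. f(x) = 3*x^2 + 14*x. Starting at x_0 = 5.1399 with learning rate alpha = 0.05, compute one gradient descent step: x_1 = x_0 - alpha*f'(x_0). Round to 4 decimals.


We compute the gradient at x_0 and apply the update.
f'(x) = 6*x + 14
f'(5.1399) = 6*5.1399 + 14 = 44.8394
x_1 = 5.1399 - 0.05*44.8394 = 2.8979


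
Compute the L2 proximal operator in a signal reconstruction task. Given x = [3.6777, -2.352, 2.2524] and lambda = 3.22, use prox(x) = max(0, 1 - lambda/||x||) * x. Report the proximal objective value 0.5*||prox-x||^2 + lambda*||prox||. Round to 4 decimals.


Step 1: Compute ||x||.
||x|| = 4.9123
Step 2: Compute scaling factor.
scale = max(0, 1 - 3.22/4.9123) = 0.3445
Step 3: prox(x) = [1.267, -0.8103, 0.776]
||prox(x)|| = 1.6923
Step 4: Proximal objective.
0.5*||prox-x||^2 = 5.1842
lambda*||prox|| = 5.4492
Total = 10.6334


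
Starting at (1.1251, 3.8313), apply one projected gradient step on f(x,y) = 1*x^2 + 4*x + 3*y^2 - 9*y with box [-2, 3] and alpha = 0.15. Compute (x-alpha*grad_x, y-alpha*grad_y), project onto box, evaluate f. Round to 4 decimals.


Step 1: Compute gradient at (1.1251, 3.8313).
grad_x = 2*1*1.1251 + 4 = 6.2502
grad_y = 2*3*3.8313 - 9 = 13.9878
Step 2: Gradient step.
x_raw = 1.1251 - 0.15*6.2502 = 0.1876
y_raw = 3.8313 - 0.15*13.9878 = 1.7331
Step 3: Project onto [-2, 3].
x_proj = clip(0.1876) = 0.1876
y_proj = clip(1.7331) = 1.7331
Step 4: Evaluate f.
f(0.1876, 1.7331) = -5.8015


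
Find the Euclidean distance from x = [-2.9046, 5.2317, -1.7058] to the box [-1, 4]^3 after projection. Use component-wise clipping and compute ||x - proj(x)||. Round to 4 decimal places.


Project each component onto [-1, 4].
clip(-2.9046) = -1.0, clip(5.2317) = 4.0, clip(-1.7058) = -1.0
Projection = [-1.0, 4.0, -1.0]
Squared diffs: [3.6275, 1.5171, 0.4982]
Distance = sqrt(5.6428) = 2.3754


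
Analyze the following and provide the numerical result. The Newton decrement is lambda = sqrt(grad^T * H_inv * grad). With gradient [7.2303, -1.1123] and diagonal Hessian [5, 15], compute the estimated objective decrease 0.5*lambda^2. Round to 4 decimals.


Step 1: H is diagonal, so H^(-1) * g = [1.4461, -0.0742].
Step 2: g^T H^(-1) g = sum_i g_i^2 / H_ii
  = (7.2303)^2/5 + (-1.1123)^2/15
  = 10.4554 + 0.0825 = 10.5379
Step 3: Objective decrease = 0.5 * g^T H^(-1) g = 5.269


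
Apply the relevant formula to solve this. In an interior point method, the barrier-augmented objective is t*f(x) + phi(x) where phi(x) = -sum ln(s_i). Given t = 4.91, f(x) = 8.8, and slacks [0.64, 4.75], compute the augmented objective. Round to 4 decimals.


Step 1: Compute log-barrier.
ln values: [-0.4463, 1.5581]
phi = -(-0.4463 + 1.5581) = -1.1119
Step 2: Compute augmented objective.
t*f(x) = 4.91*8.8 = 43.208
Total = 43.208 - 1.1119 = 42.0961


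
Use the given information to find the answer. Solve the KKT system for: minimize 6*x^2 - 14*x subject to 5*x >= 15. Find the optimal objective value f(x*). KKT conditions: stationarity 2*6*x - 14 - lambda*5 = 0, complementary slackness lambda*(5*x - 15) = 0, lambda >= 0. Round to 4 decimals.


Step 1: Try lambda = 0 (constraint inactive).
x_unc = 14/(2*6) = 1.1667
Check: 5*1.1667 = 5.8335 < 15 -- violated!
Step 2: Constraint must be active: 5*x = 15
x* = 15/5 = 3.0
lambda = (2*6*3.0 - 14)/5 = 4.4
Step 3: Compute optimal value.
f(x*) = 6*3.0^2 - 14*3.0 = 12.0


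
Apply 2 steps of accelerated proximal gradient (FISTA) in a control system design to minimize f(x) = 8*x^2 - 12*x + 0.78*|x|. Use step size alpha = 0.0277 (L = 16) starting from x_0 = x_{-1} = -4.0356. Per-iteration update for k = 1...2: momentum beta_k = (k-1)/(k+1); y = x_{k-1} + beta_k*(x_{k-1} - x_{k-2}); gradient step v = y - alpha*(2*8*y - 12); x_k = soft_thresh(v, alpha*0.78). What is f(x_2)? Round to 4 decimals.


FISTA on f(x) = 8*x^2 - 12*x + 0.78*|x|
L = 16, alpha = 0.0277
Iteration 1: beta = 0.0, y = -4.0356 + 0.0*(-4.0356 + 4.0356) = -4.0356
  grad(y) = -76.5696, v = y - alpha*grad = -1.9146
  prox(v) = soft_thresh(-1.9146, 0.0216) = -1.893
Iteration 2: beta = 0.3333, y = -1.893 + 0.3333*(-1.893 + 4.0356) = -1.1788
  grad(y) = -30.8611, v = y - alpha*grad = -0.324
  prox(v) = soft_thresh(-0.324, 0.0216) = -0.3024
f(x_2) = 8*(-0.3024)^2 - 12*(-0.3024) + 0.78*|-0.3024| = 4.5956
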